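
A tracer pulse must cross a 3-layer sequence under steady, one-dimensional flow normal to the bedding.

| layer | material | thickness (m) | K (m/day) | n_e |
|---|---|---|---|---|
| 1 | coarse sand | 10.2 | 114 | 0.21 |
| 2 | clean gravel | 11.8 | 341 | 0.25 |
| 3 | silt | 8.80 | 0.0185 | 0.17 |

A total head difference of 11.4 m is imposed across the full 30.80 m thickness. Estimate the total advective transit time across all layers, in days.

With flow normal to the layers, continuity requires the same specific discharge q through every layer.
Σ(b_i/K_i) = 10.2/114 + 11.8/341 + 8.80/0.0185 = 475.8 d.
q = Δh / Σ(b_i/K_i) = 11.4 / 475.8 = 0.02396 m/day.
In each layer the seepage velocity is v_i = q/n_i, so the layer transit time is t_i = b_i·n_i / q:
  layer 1 (coarse sand): t_1 = 10.2 × 0.21 / 0.02396 = 89.40 d
  layer 2 (clean gravel): t_2 = 11.8 × 0.25 / 0.02396 = 123.1 d
  layer 3 (silt): t_3 = 8.80 × 0.17 / 0.02396 = 62.44 d
Total t = Σ t_i = 275.0 days.

275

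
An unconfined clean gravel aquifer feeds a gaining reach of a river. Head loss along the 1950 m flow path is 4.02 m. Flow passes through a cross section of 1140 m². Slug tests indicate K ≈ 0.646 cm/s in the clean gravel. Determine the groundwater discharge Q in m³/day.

1310

Convert K: 0.646 cm/s × 864 = 558.1 m/day.
Hydraulic gradient i = Δh / L = 4.02 / 1950 = 0.002062.
Darcy's law: Q = K · A · i = 558.1 × 1140 × 0.002062 = 1312 m³/day.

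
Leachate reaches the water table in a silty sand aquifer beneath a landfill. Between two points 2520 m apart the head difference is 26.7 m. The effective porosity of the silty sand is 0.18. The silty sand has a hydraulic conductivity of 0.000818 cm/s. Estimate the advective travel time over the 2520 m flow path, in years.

Convert K: 0.000818 cm/s × 864 = 0.7068 m/day.
Hydraulic gradient i = Δh / L = 26.7 / 2520 = 0.01060.
Darcy flux q = K · i = 0.7068 × 0.01060 = 0.007488 m/day.
Seepage velocity v = q / n_e = 0.007488 / 0.18 = 0.04160 m/day.
Travel time t = L / v = 2520 / 0.04160 = 60575 days = 165.8 years.

166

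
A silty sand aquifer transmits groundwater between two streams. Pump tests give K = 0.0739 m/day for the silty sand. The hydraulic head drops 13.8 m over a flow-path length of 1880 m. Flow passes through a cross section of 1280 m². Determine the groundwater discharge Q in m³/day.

0.694

Hydraulic gradient i = Δh / L = 13.8 / 1880 = 0.007340.
Darcy's law: Q = K · A · i = 0.07390 × 1280 × 0.007340 = 0.6943 m³/day.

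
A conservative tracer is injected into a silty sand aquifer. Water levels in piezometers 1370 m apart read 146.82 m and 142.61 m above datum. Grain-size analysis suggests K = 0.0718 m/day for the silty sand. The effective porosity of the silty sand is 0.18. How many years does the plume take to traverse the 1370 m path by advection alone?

Hydraulic gradient i = (146.82 − 142.61) / 1370 = 4.21 / 1370 = 0.003073.
Darcy flux q = K · i = 0.07180 × 0.003073 = 0.0002206 m/day.
Seepage velocity v = q / n_e = 0.0002206 / 0.18 = 0.001226 m/day.
Travel time t = L / v = 1370 / 0.001226 = 1.118e+06 days = 3060 years.

3060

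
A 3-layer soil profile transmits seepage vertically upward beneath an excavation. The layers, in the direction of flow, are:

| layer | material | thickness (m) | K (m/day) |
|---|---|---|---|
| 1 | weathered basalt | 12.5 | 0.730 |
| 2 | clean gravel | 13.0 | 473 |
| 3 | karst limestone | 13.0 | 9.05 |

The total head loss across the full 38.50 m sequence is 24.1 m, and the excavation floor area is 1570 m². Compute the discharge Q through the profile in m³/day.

Flow is perpendicular to layering, so the layers act in series and the equivalent K is the thickness-weighted harmonic mean.
Total thickness L = 12.5 + 13.0 + 13.0 = 38.50 m.
Σ(b_i/K_i) = 12.5/0.730 + 13.0/473 + 13.0/9.05 = 18.59 d.
K_eq = L / Σ(b_i/K_i) = 38.50 / 18.59 = 2.071 m/day.
Q = K_eq · A · (Δh/L) = 2.071 × 1570 × (24.1/38.50) = 2036 m³/day.

2040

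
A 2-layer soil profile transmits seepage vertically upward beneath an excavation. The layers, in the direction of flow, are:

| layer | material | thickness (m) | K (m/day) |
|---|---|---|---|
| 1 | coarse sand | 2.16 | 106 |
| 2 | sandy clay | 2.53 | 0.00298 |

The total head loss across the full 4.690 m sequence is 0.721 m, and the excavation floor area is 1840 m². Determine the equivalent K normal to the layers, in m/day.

Flow is perpendicular to layering, so the layers act in series and the equivalent K is the thickness-weighted harmonic mean.
Total thickness L = 2.16 + 2.53 = 4.690 m.
Σ(b_i/K_i) = 2.16/106 + 2.53/0.00298 = 849.0 d.
K_eq = L / Σ(b_i/K_i) = 4.690 / 849.0 = 0.005524 m/day.

0.00552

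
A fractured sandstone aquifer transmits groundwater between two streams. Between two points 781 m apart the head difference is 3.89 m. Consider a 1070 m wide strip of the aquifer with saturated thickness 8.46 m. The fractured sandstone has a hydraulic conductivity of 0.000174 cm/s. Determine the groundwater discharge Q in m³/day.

6.78

Convert K: 0.000174 cm/s × 864 = 0.1503 m/day.
Cross-sectional area A = 1070 × 8.46 = 9052 m².
Hydraulic gradient i = Δh / L = 3.89 / 781 = 0.004981.
Darcy's law: Q = K · A · i = 0.1503 × 9052 × 0.004981 = 6.778 m³/day.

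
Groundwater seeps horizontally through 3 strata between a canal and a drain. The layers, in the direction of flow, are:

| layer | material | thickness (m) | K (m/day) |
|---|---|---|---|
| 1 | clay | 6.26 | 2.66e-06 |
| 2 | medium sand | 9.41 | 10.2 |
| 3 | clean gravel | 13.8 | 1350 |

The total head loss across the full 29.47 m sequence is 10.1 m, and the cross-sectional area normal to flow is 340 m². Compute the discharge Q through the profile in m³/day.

Flow is perpendicular to layering, so the layers act in series and the equivalent K is the thickness-weighted harmonic mean.
Total thickness L = 6.26 + 9.41 + 13.8 = 29.47 m.
Σ(b_i/K_i) = 6.26/2.66e-06 + 9.41/10.2 + 13.8/1350 = 2.353e+06 d.
K_eq = L / Σ(b_i/K_i) = 29.47 / 2.353e+06 = 1.252e-05 m/day.
Q = K_eq · A · (Δh/L) = 1.252e-05 × 340 × (10.1/29.47) = 0.001459 m³/day.

0.00146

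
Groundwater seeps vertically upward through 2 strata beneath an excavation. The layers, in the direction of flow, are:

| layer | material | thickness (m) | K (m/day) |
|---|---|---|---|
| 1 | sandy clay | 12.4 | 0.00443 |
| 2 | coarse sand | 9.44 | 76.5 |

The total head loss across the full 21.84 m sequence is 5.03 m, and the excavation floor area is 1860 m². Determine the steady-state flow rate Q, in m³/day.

3.34

Flow is perpendicular to layering, so the layers act in series and the equivalent K is the thickness-weighted harmonic mean.
Total thickness L = 12.4 + 9.44 = 21.84 m.
Σ(b_i/K_i) = 12.4/0.00443 + 9.44/76.5 = 2799 d.
K_eq = L / Σ(b_i/K_i) = 21.84 / 2799 = 0.007802 m/day.
Q = K_eq · A · (Δh/L) = 0.007802 × 1860 × (5.03/21.84) = 3.342 m³/day.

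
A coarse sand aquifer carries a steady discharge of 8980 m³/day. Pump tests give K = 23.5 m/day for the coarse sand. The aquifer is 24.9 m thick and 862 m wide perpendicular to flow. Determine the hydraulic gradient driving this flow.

0.0178

Cross-sectional area A = 862 × 24.9 = 21464 m².
From Q = K·A·i, i = Q / (K·A) = 8980 / (23.50 × 21464) = 0.01780.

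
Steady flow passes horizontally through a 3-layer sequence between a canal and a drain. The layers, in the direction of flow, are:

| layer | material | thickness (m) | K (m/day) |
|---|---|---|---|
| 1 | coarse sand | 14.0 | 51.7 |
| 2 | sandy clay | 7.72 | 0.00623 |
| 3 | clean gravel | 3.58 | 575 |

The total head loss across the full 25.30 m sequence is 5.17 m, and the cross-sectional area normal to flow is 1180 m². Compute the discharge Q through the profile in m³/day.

Flow is perpendicular to layering, so the layers act in series and the equivalent K is the thickness-weighted harmonic mean.
Total thickness L = 14.0 + 7.72 + 3.58 = 25.30 m.
Σ(b_i/K_i) = 14.0/51.7 + 7.72/0.00623 + 3.58/575 = 1239 d.
K_eq = L / Σ(b_i/K_i) = 25.30 / 1239 = 0.02041 m/day.
Q = K_eq · A · (Δh/L) = 0.02041 × 1180 × (5.17/25.30) = 4.922 m³/day.

4.92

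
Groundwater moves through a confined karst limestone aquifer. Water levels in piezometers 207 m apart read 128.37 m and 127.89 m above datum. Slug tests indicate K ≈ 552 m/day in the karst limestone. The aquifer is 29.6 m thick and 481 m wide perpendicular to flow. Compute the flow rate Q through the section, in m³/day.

Cross-sectional area A = 481 × 29.6 = 14238 m².
Hydraulic gradient i = (128.37 − 127.89) / 207 = 0.48 / 207 = 0.002319.
Darcy's law: Q = K · A · i = 552.0 × 14238 × 0.002319 = 18224 m³/day.

18200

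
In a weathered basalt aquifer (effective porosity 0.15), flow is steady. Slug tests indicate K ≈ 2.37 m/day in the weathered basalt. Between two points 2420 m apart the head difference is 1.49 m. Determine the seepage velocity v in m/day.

0.00973

Hydraulic gradient i = Δh / L = 1.49 / 2420 = 0.0006157.
Darcy flux q = K · i = 2.370 × 0.0006157 = 0.001459 m/day.
Seepage velocity v = q / n_e = 0.001459 / 0.15 = 0.009728 m/day.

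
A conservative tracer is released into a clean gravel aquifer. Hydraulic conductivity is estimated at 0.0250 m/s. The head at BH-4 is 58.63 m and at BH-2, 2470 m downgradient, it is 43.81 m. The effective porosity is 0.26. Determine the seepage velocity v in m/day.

Convert K: 0.0250 m/s × 86400 = 2160 m/day.
Hydraulic gradient i = (58.63 − 43.81) / 2470 = 14.82 / 2470 = 0.006000.
Darcy flux q = K · i = 2160 × 0.006000 = 12.96 m/day.
Seepage velocity v = q / n_e = 12.96 / 0.26 = 49.85 m/day.

49.8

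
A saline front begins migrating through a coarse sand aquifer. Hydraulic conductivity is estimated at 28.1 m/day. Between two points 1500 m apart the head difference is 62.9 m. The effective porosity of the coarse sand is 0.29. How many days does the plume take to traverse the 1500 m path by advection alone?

369

Hydraulic gradient i = Δh / L = 62.9 / 1500 = 0.04193.
Darcy flux q = K · i = 28.10 × 0.04193 = 1.178 m/day.
Seepage velocity v = q / n_e = 1.178 / 0.29 = 4.063 m/day.
Travel time t = L / v = 1500 / 4.063 = 369.2 days.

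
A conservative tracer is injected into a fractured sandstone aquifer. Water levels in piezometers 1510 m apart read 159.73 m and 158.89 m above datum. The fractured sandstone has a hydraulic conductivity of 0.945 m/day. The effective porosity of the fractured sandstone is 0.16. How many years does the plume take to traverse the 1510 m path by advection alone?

1260

Hydraulic gradient i = (159.73 − 158.89) / 1510 = 0.84 / 1510 = 0.0005563.
Darcy flux q = K · i = 0.9450 × 0.0005563 = 0.0005257 m/day.
Seepage velocity v = q / n_e = 0.0005257 / 0.16 = 0.003286 m/day.
Travel time t = L / v = 1510 / 0.003286 = 4.596e+05 days = 1258 years.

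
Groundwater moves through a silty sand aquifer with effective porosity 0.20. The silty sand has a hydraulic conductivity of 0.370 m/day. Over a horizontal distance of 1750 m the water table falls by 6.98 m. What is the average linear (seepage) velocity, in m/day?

Hydraulic gradient i = Δh / L = 6.98 / 1750 = 0.003989.
Darcy flux q = K · i = 0.3700 × 0.003989 = 0.001476 m/day.
Seepage velocity v = q / n_e = 0.001476 / 0.20 = 0.007379 m/day.

0.00738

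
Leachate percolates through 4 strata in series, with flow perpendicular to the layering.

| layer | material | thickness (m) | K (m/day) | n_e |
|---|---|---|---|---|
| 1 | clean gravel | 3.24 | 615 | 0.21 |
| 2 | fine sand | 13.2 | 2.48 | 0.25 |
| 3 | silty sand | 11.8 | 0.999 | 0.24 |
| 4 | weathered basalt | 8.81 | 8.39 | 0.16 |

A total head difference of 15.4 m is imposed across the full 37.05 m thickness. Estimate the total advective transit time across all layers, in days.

9.71

With flow normal to the layers, continuity requires the same specific discharge q through every layer.
Σ(b_i/K_i) = 3.24/615 + 13.2/2.48 + 11.8/0.999 + 8.81/8.39 = 18.19 d.
q = Δh / Σ(b_i/K_i) = 15.4 / 18.19 = 0.8466 m/day.
In each layer the seepage velocity is v_i = q/n_i, so the layer transit time is t_i = b_i·n_i / q:
  layer 1 (clean gravel): t_1 = 3.24 × 0.21 / 0.8466 = 0.8037 d
  layer 2 (fine sand): t_2 = 13.2 × 0.25 / 0.8466 = 3.898 d
  layer 3 (silty sand): t_3 = 11.8 × 0.24 / 0.8466 = 3.345 d
  layer 4 (weathered basalt): t_4 = 8.81 × 0.16 / 0.8466 = 1.665 d
Total t = Σ t_i = 9.711 days.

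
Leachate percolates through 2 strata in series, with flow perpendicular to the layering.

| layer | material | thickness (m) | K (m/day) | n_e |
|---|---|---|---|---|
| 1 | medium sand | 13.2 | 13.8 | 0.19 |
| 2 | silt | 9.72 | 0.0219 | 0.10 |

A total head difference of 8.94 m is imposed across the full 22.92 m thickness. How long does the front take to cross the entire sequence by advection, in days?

With flow normal to the layers, continuity requires the same specific discharge q through every layer.
Σ(b_i/K_i) = 13.2/13.8 + 9.72/0.0219 = 444.8 d.
q = Δh / Σ(b_i/K_i) = 8.94 / 444.8 = 0.02010 m/day.
In each layer the seepage velocity is v_i = q/n_i, so the layer transit time is t_i = b_i·n_i / q:
  layer 1 (medium sand): t_1 = 13.2 × 0.19 / 0.02010 = 124.8 d
  layer 2 (silt): t_2 = 9.72 × 0.10 / 0.02010 = 48.36 d
Total t = Σ t_i = 173.1 days.

173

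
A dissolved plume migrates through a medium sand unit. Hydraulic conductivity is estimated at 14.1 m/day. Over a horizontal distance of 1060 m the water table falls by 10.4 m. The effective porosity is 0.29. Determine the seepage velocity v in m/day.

Hydraulic gradient i = Δh / L = 10.4 / 1060 = 0.009811.
Darcy flux q = K · i = 14.10 × 0.009811 = 0.1383 m/day.
Seepage velocity v = q / n_e = 0.1383 / 0.29 = 0.4770 m/day.

0.477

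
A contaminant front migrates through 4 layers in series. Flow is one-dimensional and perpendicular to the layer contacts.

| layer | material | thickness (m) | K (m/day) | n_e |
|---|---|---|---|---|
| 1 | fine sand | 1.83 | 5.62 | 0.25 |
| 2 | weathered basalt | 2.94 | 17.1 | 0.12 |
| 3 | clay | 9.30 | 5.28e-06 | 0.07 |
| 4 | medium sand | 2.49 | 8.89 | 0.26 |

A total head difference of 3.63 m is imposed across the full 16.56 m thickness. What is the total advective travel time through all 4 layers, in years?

2800

With flow normal to the layers, continuity requires the same specific discharge q through every layer.
Σ(b_i/K_i) = 1.83/5.62 + 2.94/17.1 + 9.30/5.28e-06 + 2.49/8.89 = 1.761e+06 d.
q = Δh / Σ(b_i/K_i) = 3.63 / 1.761e+06 = 2.061e-06 m/day.
In each layer the seepage velocity is v_i = q/n_i, so the layer transit time is t_i = b_i·n_i / q:
  layer 1 (fine sand): t_1 = 1.83 × 0.25 / 2.061e-06 = 2.220e+05 d
  layer 2 (weathered basalt): t_2 = 2.94 × 0.12 / 2.061e-06 = 1.712e+05 d
  layer 3 (clay): t_3 = 9.30 × 0.07 / 2.061e-06 = 3.159e+05 d
  layer 4 (medium sand): t_4 = 2.49 × 0.26 / 2.061e-06 = 3.141e+05 d
Total t = Σ t_i = 1.023e+06 days = 2801 years.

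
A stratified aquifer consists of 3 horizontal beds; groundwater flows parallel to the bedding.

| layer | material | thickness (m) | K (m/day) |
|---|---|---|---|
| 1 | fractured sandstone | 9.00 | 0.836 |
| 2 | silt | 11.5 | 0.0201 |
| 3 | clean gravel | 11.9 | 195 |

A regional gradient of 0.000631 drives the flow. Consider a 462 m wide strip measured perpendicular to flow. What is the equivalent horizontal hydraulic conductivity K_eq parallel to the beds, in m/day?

71.9

Flow is parallel to layering, so each bed carries its own Darcy discharge and the transmissivities add.
Σ(K_i·b_i) = 0.836×9.00 + 0.0201×11.5 + 195×11.9 = 2328 m²/day.
Total thickness b = 32.40 m, so K_eq = Σ(K_i·b_i)/b = 71.86 m/day.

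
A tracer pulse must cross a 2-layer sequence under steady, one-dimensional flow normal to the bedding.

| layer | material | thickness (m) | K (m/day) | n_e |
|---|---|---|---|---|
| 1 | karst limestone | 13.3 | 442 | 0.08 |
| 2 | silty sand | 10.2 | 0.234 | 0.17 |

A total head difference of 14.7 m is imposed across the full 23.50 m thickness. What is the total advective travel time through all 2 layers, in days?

8.30

With flow normal to the layers, continuity requires the same specific discharge q through every layer.
Σ(b_i/K_i) = 13.3/442 + 10.2/0.234 = 43.62 d.
q = Δh / Σ(b_i/K_i) = 14.7 / 43.62 = 0.3370 m/day.
In each layer the seepage velocity is v_i = q/n_i, so the layer transit time is t_i = b_i·n_i / q:
  layer 1 (karst limestone): t_1 = 13.3 × 0.08 / 0.3370 = 3.157 d
  layer 2 (silty sand): t_2 = 10.2 × 0.17 / 0.3370 = 5.145 d
Total t = Σ t_i = 8.303 days.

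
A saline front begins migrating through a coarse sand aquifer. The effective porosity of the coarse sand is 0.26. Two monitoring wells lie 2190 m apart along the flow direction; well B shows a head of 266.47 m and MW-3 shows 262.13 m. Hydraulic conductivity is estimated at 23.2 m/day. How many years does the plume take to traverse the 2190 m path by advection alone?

Hydraulic gradient i = (266.47 − 262.13) / 2190 = 4.34 / 2190 = 0.001982.
Darcy flux q = K · i = 23.20 × 0.001982 = 0.04598 m/day.
Seepage velocity v = q / n_e = 0.04598 / 0.26 = 0.1768 m/day.
Travel time t = L / v = 2190 / 0.1768 = 12385 days = 33.91 years.

33.9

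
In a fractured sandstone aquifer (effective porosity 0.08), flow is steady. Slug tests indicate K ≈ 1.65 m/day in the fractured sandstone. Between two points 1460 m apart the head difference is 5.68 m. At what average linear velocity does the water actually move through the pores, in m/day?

Hydraulic gradient i = Δh / L = 5.68 / 1460 = 0.003890.
Darcy flux q = K · i = 1.650 × 0.003890 = 0.006419 m/day.
Seepage velocity v = q / n_e = 0.006419 / 0.08 = 0.08024 m/day.

0.0802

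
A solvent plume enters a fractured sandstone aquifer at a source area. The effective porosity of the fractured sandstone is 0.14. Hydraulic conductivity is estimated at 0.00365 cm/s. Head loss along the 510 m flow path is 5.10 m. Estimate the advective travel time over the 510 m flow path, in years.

Convert K: 0.00365 cm/s × 864 = 3.154 m/day.
Hydraulic gradient i = Δh / L = 5.10 / 510 = 0.01000.
Darcy flux q = K · i = 3.154 × 0.01000 = 0.03154 m/day.
Seepage velocity v = q / n_e = 0.03154 / 0.14 = 0.2253 m/day.
Travel time t = L / v = 510 / 0.2253 = 2264 days = 6.199 years.

6.20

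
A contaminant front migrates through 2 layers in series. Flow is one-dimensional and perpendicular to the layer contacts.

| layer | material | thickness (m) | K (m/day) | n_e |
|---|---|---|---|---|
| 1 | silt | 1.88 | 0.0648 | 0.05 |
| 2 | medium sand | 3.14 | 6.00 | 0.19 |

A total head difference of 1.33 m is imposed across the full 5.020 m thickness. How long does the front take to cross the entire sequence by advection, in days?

15.3

With flow normal to the layers, continuity requires the same specific discharge q through every layer.
Σ(b_i/K_i) = 1.88/0.0648 + 3.14/6.00 = 29.54 d.
q = Δh / Σ(b_i/K_i) = 1.33 / 29.54 = 0.04503 m/day.
In each layer the seepage velocity is v_i = q/n_i, so the layer transit time is t_i = b_i·n_i / q:
  layer 1 (silt): t_1 = 1.88 × 0.05 / 0.04503 = 2.087 d
  layer 2 (medium sand): t_2 = 3.14 × 0.19 / 0.04503 = 13.25 d
Total t = Σ t_i = 15.34 days.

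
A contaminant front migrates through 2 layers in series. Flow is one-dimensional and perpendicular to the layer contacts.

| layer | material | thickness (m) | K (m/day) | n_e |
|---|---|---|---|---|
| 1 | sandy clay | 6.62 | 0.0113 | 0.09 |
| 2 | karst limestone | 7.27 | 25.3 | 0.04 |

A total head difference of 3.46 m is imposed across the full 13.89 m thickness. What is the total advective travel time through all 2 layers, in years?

0.411

With flow normal to the layers, continuity requires the same specific discharge q through every layer.
Σ(b_i/K_i) = 6.62/0.0113 + 7.27/25.3 = 586.1 d.
q = Δh / Σ(b_i/K_i) = 3.46 / 586.1 = 0.005903 m/day.
In each layer the seepage velocity is v_i = q/n_i, so the layer transit time is t_i = b_i·n_i / q:
  layer 1 (sandy clay): t_1 = 6.62 × 0.09 / 0.005903 = 100.9 d
  layer 2 (karst limestone): t_2 = 7.27 × 0.04 / 0.005903 = 49.26 d
Total t = Σ t_i = 150.2 days = 0.4112 years.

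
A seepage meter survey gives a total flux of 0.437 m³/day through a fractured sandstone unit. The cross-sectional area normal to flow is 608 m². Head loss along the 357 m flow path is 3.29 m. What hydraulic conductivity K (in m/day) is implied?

Hydraulic gradient i = Δh / L = 3.29 / 357 = 0.009216.
From Q = K·A·i, K = Q / (A·i) = 0.437 / (608.0 × 0.009216) = 0.07799 m/day.

0.0780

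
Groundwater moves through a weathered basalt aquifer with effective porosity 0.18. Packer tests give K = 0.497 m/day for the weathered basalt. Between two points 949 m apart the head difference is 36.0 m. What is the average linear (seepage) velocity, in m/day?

Hydraulic gradient i = Δh / L = 36.0 / 949 = 0.03793.
Darcy flux q = K · i = 0.4970 × 0.03793 = 0.01885 m/day.
Seepage velocity v = q / n_e = 0.01885 / 0.18 = 0.1047 m/day.

0.105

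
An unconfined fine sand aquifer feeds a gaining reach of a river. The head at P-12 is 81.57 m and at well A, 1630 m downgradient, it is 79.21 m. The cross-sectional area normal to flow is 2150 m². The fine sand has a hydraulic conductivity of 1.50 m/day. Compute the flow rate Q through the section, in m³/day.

4.67

Hydraulic gradient i = (81.57 − 79.21) / 1630 = 2.36 / 1630 = 0.001448.
Darcy's law: Q = K · A · i = 1.500 × 2150 × 0.001448 = 4.669 m³/day.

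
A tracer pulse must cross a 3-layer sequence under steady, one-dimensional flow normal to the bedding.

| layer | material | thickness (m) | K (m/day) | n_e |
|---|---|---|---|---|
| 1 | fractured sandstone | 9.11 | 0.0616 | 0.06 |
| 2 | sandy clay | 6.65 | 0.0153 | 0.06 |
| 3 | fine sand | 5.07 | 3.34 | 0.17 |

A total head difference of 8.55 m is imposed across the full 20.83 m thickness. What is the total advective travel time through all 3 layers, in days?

With flow normal to the layers, continuity requires the same specific discharge q through every layer.
Σ(b_i/K_i) = 9.11/0.0616 + 6.65/0.0153 + 5.07/3.34 = 584.0 d.
q = Δh / Σ(b_i/K_i) = 8.55 / 584.0 = 0.01464 m/day.
In each layer the seepage velocity is v_i = q/n_i, so the layer transit time is t_i = b_i·n_i / q:
  layer 1 (fractured sandstone): t_1 = 9.11 × 0.06 / 0.01464 = 37.34 d
  layer 2 (sandy clay): t_2 = 6.65 × 0.06 / 0.01464 = 27.26 d
  layer 3 (fine sand): t_3 = 5.07 × 0.17 / 0.01464 = 58.88 d
Total t = Σ t_i = 123.5 days.

123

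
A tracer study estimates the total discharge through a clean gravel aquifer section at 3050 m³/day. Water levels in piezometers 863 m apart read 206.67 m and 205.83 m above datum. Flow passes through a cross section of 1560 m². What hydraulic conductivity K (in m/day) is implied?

Hydraulic gradient i = (206.67 − 205.83) / 863 = 0.84 / 863 = 0.0009733.
From Q = K·A·i, K = Q / (A·i) = 3050 / (1560 × 0.0009733) = 2009 m/day.

2010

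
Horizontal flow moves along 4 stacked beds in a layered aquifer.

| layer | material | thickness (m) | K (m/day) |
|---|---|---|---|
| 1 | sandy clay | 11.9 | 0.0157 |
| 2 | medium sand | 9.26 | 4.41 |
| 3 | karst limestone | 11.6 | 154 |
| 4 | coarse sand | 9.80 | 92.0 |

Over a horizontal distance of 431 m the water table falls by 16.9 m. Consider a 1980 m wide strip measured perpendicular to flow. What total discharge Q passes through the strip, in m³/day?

Flow is parallel to layering, so each bed carries its own Darcy discharge and the transmissivities add.
Σ(K_i·b_i) = 0.0157×11.9 + 4.41×9.26 + 154×11.6 + 92.0×9.80 = 2729 m²/day.
Hydraulic gradient i = Δh / L = 16.9 / 431 = 0.03921.
Q = Σ(K_i·b_i) · W · i = 2729 × 1980 × 0.03921 = 2.119e+05 m³/day.

212000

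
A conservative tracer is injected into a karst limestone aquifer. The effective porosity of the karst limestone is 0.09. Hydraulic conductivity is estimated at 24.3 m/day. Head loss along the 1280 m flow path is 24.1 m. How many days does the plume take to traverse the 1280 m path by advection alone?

252

Hydraulic gradient i = Δh / L = 24.1 / 1280 = 0.01883.
Darcy flux q = K · i = 24.30 × 0.01883 = 0.4575 m/day.
Seepage velocity v = q / n_e = 0.4575 / 0.09 = 5.084 m/day.
Travel time t = L / v = 1280 / 5.084 = 251.8 days.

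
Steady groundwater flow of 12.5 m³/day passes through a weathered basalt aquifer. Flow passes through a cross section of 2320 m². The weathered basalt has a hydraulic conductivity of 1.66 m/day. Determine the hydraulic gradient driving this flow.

From Q = K·A·i, i = Q / (K·A) = 12.5 / (1.660 × 2320) = 0.003246.

0.00325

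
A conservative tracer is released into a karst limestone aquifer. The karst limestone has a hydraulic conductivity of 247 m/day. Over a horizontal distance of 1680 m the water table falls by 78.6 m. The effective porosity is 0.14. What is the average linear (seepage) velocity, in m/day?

82.5

Hydraulic gradient i = Δh / L = 78.6 / 1680 = 0.04679.
Darcy flux q = K · i = 247.0 × 0.04679 = 11.56 m/day.
Seepage velocity v = q / n_e = 11.56 / 0.14 = 82.54 m/day.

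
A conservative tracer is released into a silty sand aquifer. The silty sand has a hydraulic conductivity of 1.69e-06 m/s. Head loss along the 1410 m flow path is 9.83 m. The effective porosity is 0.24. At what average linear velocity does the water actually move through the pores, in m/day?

0.00424

Convert K: 1.69e-06 m/s × 86400 = 0.1460 m/day.
Hydraulic gradient i = Δh / L = 9.83 / 1410 = 0.006972.
Darcy flux q = K · i = 0.1460 × 0.006972 = 0.001018 m/day.
Seepage velocity v = q / n_e = 0.001018 / 0.24 = 0.004242 m/day.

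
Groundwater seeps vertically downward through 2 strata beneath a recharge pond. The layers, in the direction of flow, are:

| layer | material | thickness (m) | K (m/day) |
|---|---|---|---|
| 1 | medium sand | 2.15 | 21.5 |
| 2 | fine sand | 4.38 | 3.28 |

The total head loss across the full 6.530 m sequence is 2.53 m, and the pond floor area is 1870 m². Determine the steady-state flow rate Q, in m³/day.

3300

Flow is perpendicular to layering, so the layers act in series and the equivalent K is the thickness-weighted harmonic mean.
Total thickness L = 2.15 + 4.38 = 6.530 m.
Σ(b_i/K_i) = 2.15/21.5 + 4.38/3.28 = 1.435 d.
K_eq = L / Σ(b_i/K_i) = 6.530 / 1.435 = 4.549 m/day.
Q = K_eq · A · (Δh/L) = 4.549 × 1870 × (2.53/6.530) = 3296 m³/day.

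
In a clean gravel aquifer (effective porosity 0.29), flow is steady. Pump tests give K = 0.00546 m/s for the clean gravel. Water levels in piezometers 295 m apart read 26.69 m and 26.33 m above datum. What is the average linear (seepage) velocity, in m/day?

1.99

Convert K: 0.00546 m/s × 86400 = 471.7 m/day.
Hydraulic gradient i = (26.69 − 26.33) / 295 = 0.36 / 295 = 0.001220.
Darcy flux q = K · i = 471.7 × 0.001220 = 0.5757 m/day.
Seepage velocity v = q / n_e = 0.5757 / 0.29 = 1.985 m/day.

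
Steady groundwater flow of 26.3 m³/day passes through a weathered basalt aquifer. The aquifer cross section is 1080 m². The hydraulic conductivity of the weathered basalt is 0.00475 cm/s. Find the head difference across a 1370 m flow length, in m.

8.13

Convert K: 0.00475 cm/s × 864 = 4.104 m/day.
From Q = K·A·i, i = Q / (K·A) = 26.3 / (4.104 × 1080) = 0.005934.
Head loss Δh = i · L = 0.005934 × 1370 = 8.129 m.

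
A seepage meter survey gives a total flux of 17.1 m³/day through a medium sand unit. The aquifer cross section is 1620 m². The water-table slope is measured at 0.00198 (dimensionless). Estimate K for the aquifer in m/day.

5.33

Hydraulic gradient i = 0.00198.
From Q = K·A·i, K = Q / (A·i) = 17.1 / (1620 × 0.001980) = 5.331 m/day.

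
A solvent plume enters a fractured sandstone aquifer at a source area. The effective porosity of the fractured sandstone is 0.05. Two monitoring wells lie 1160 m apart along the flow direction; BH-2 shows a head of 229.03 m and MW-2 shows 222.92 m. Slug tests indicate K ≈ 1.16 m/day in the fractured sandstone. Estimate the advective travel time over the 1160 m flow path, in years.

Hydraulic gradient i = (229.03 − 222.92) / 1160 = 6.11 / 1160 = 0.005267.
Darcy flux q = K · i = 1.160 × 0.005267 = 0.006110 m/day.
Seepage velocity v = q / n_e = 0.006110 / 0.05 = 0.1222 m/day.
Travel time t = L / v = 1160 / 0.1222 = 9493 days = 25.99 years.

26.0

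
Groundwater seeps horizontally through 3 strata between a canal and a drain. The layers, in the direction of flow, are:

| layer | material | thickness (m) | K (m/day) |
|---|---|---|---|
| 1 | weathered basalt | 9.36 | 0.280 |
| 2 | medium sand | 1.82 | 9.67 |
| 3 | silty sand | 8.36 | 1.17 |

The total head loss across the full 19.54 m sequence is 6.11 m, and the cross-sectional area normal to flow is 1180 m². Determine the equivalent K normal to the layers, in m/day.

0.479

Flow is perpendicular to layering, so the layers act in series and the equivalent K is the thickness-weighted harmonic mean.
Total thickness L = 9.36 + 1.82 + 8.36 = 19.54 m.
Σ(b_i/K_i) = 9.36/0.280 + 1.82/9.67 + 8.36/1.17 = 40.76 d.
K_eq = L / Σ(b_i/K_i) = 19.54 / 40.76 = 0.4794 m/day.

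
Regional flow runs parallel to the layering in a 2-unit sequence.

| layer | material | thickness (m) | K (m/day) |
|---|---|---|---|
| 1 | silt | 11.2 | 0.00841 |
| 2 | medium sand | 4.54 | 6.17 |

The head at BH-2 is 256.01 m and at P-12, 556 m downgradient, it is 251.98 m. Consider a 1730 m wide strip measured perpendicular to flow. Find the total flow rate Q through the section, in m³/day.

352

Flow is parallel to layering, so each bed carries its own Darcy discharge and the transmissivities add.
Σ(K_i·b_i) = 0.00841×11.2 + 6.17×4.54 = 28.11 m²/day.
Hydraulic gradient i = (256.01 − 251.98) / 556 = 4.03 / 556 = 0.007248.
Q = Σ(K_i·b_i) · W · i = 28.11 × 1730 × 0.007248 = 352.4 m³/day.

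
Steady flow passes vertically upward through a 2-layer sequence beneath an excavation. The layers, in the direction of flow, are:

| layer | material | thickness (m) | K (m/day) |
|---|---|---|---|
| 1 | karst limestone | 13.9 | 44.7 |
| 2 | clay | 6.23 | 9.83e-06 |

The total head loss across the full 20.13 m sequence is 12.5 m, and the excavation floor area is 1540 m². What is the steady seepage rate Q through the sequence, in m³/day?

Flow is perpendicular to layering, so the layers act in series and the equivalent K is the thickness-weighted harmonic mean.
Total thickness L = 13.9 + 6.23 = 20.13 m.
Σ(b_i/K_i) = 13.9/44.7 + 6.23/9.83e-06 = 6.338e+05 d.
K_eq = L / Σ(b_i/K_i) = 20.13 / 6.338e+05 = 3.176e-05 m/day.
Q = K_eq · A · (Δh/L) = 3.176e-05 × 1540 × (12.5/20.13) = 0.03037 m³/day.

0.0304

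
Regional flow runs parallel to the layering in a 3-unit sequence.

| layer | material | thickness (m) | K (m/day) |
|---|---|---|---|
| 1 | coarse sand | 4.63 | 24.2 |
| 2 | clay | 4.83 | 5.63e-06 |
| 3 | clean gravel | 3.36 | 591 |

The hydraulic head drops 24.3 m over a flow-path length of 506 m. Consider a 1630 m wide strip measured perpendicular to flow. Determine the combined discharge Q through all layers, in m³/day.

164000

Flow is parallel to layering, so each bed carries its own Darcy discharge and the transmissivities add.
Σ(K_i·b_i) = 24.2×4.63 + 5.63e-06×4.83 + 591×3.36 = 2098 m²/day.
Hydraulic gradient i = Δh / L = 24.3 / 506 = 0.04802.
Q = Σ(K_i·b_i) · W · i = 2098 × 1630 × 0.04802 = 1.642e+05 m³/day.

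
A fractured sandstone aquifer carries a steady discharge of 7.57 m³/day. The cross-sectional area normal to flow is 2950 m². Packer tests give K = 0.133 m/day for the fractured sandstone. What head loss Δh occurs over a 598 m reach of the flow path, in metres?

11.5

From Q = K·A·i, i = Q / (K·A) = 7.57 / (0.1330 × 2950) = 0.01929.
Head loss Δh = i · L = 0.01929 × 598 = 11.54 m.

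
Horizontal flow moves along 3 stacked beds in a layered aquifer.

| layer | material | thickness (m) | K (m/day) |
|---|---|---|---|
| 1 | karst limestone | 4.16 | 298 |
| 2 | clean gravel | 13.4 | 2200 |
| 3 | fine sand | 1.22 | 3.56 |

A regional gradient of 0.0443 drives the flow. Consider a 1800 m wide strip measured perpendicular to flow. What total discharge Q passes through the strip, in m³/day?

Flow is parallel to layering, so each bed carries its own Darcy discharge and the transmissivities add.
Σ(K_i·b_i) = 298×4.16 + 2200×13.4 + 3.56×1.22 = 30724 m²/day.
Hydraulic gradient i = 0.0443.
Q = Σ(K_i·b_i) · W · i = 30724 × 1800 × 0.04430 = 2.450e+06 m³/day.

2.45e+06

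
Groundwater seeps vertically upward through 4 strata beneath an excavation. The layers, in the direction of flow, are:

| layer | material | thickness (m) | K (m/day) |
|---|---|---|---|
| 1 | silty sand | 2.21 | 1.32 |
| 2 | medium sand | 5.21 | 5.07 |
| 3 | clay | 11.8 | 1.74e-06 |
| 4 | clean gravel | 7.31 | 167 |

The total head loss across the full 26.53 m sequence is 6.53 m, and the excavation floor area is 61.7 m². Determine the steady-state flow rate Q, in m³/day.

Flow is perpendicular to layering, so the layers act in series and the equivalent K is the thickness-weighted harmonic mean.
Total thickness L = 2.21 + 5.21 + 11.8 + 7.31 = 26.53 m.
Σ(b_i/K_i) = 2.21/1.32 + 5.21/5.07 + 11.8/1.74e-06 + 7.31/167 = 6.782e+06 d.
K_eq = L / Σ(b_i/K_i) = 26.53 / 6.782e+06 = 3.912e-06 m/day.
Q = K_eq · A · (Δh/L) = 3.912e-06 × 61.7 × (6.53/26.53) = 5.941e-05 m³/day.

5.94e-05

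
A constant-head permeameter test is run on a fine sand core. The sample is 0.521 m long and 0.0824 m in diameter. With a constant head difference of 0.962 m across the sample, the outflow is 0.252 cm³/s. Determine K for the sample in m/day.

2.21

Cross-sectional area A = π·(d/2)² = π × (0.0824/2)² = 0.005333 m².
Convert discharge: 0.252 cm³/s = 2.520e-07 m³/s.
Darcy's law rearranged: K = Q·L / (A·Δh) = 2.520e-07 × 0.521 / (0.005333 × 0.962) = 2.559e-05 m/s = 2.211 m/day.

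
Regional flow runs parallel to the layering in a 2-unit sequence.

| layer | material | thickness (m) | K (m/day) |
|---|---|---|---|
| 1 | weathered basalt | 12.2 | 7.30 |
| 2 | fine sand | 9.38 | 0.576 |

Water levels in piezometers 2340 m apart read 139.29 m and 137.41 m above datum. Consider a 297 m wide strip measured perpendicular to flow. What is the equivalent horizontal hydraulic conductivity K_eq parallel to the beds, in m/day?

Flow is parallel to layering, so each bed carries its own Darcy discharge and the transmissivities add.
Σ(K_i·b_i) = 7.30×12.2 + 0.576×9.38 = 94.46 m²/day.
Total thickness b = 21.58 m, so K_eq = Σ(K_i·b_i)/b = 4.377 m/day.

4.38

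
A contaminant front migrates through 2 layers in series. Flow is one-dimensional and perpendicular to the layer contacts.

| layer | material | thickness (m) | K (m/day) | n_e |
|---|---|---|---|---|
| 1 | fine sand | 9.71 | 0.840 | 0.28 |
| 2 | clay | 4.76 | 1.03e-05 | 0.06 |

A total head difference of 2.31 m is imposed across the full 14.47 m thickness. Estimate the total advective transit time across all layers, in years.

With flow normal to the layers, continuity requires the same specific discharge q through every layer.
Σ(b_i/K_i) = 9.71/0.840 + 4.76/1.03e-05 = 4.621e+05 d.
q = Δh / Σ(b_i/K_i) = 2.31 / 4.621e+05 = 4.998e-06 m/day.
In each layer the seepage velocity is v_i = q/n_i, so the layer transit time is t_i = b_i·n_i / q:
  layer 1 (fine sand): t_1 = 9.71 × 0.28 / 4.998e-06 = 5.439e+05 d
  layer 2 (clay): t_2 = 4.76 × 0.06 / 4.998e-06 = 57138 d
Total t = Σ t_i = 6.011e+05 days = 1646 years.

1650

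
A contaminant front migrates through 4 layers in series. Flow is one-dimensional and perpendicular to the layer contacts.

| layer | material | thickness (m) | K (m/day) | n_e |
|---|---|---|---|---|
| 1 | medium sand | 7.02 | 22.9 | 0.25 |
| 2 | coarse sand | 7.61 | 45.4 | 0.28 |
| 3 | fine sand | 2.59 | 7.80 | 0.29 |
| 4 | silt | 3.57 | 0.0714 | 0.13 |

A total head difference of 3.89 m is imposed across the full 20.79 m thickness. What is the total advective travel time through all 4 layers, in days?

66.6

With flow normal to the layers, continuity requires the same specific discharge q through every layer.
Σ(b_i/K_i) = 7.02/22.9 + 7.61/45.4 + 2.59/7.80 + 3.57/0.0714 = 50.81 d.
q = Δh / Σ(b_i/K_i) = 3.89 / 50.81 = 0.07657 m/day.
In each layer the seepage velocity is v_i = q/n_i, so the layer transit time is t_i = b_i·n_i / q:
  layer 1 (medium sand): t_1 = 7.02 × 0.25 / 0.07657 = 22.92 d
  layer 2 (coarse sand): t_2 = 7.61 × 0.28 / 0.07657 = 27.83 d
  layer 3 (fine sand): t_3 = 2.59 × 0.29 / 0.07657 = 9.810 d
  layer 4 (silt): t_4 = 3.57 × 0.13 / 0.07657 = 6.061 d
Total t = Σ t_i = 66.62 days.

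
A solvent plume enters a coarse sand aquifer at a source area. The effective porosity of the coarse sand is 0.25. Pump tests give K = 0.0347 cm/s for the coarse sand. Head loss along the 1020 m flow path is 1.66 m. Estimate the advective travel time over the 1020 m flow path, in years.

14.3

Convert K: 0.0347 cm/s × 864 = 29.98 m/day.
Hydraulic gradient i = Δh / L = 1.66 / 1020 = 0.001627.
Darcy flux q = K · i = 29.98 × 0.001627 = 0.04879 m/day.
Seepage velocity v = q / n_e = 0.04879 / 0.25 = 0.1952 m/day.
Travel time t = L / v = 1020 / 0.1952 = 5226 days = 14.31 years.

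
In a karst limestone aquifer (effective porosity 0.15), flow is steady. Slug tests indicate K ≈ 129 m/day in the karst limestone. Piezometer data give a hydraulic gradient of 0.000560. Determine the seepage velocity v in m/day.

Hydraulic gradient i = 0.000560.
Darcy flux q = K · i = 129.0 × 0.0005600 = 0.07224 m/day.
Seepage velocity v = q / n_e = 0.07224 / 0.15 = 0.4816 m/day.

0.482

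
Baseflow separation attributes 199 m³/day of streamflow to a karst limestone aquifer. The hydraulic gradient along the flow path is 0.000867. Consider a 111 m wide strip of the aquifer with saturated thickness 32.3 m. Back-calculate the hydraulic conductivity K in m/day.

64.0

Cross-sectional area A = 111 × 32.3 = 3585 m².
Hydraulic gradient i = 0.000867.
From Q = K·A·i, K = Q / (A·i) = 199 / (3585 × 0.0008670) = 64.02 m/day.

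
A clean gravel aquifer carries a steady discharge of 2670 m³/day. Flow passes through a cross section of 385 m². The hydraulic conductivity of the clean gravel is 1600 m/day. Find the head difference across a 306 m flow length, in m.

1.33

From Q = K·A·i, i = Q / (K·A) = 2670 / (1600 × 385.0) = 0.004334.
Head loss Δh = i · L = 0.004334 × 306 = 1.326 m.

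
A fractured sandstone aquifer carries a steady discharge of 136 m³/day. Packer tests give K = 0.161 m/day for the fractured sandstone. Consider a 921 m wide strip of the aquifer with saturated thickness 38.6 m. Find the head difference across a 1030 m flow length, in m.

Cross-sectional area A = 921 × 38.6 = 35551 m².
From Q = K·A·i, i = Q / (K·A) = 136 / (0.1610 × 35551) = 0.02376.
Head loss Δh = i · L = 0.02376 × 1030 = 24.47 m.

24.5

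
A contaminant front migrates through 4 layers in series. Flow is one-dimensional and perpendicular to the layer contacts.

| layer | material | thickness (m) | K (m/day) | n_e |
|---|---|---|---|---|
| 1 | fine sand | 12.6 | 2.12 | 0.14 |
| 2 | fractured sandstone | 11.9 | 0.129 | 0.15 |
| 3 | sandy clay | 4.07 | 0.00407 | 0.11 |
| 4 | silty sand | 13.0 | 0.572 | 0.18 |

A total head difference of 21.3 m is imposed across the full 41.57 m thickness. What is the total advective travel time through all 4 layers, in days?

With flow normal to the layers, continuity requires the same specific discharge q through every layer.
Σ(b_i/K_i) = 12.6/2.12 + 11.9/0.129 + 4.07/0.00407 + 13.0/0.572 = 1121 d.
q = Δh / Σ(b_i/K_i) = 21.3 / 1121 = 0.01900 m/day.
In each layer the seepage velocity is v_i = q/n_i, so the layer transit time is t_i = b_i·n_i / q:
  layer 1 (fine sand): t_1 = 12.6 × 0.14 / 0.01900 = 92.83 d
  layer 2 (fractured sandstone): t_2 = 11.9 × 0.15 / 0.01900 = 93.94 d
  layer 3 (sandy clay): t_3 = 4.07 × 0.11 / 0.01900 = 23.56 d
  layer 4 (silty sand): t_4 = 13.0 × 0.18 / 0.01900 = 123.1 d
Total t = Σ t_i = 333.5 days.

333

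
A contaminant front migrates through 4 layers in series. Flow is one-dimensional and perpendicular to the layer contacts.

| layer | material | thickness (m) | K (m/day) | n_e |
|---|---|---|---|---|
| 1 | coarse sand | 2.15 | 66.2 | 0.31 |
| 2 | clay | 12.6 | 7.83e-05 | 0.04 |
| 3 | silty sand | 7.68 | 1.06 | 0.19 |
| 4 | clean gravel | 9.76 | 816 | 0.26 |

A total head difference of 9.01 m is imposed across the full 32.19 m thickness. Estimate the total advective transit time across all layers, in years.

With flow normal to the layers, continuity requires the same specific discharge q through every layer.
Σ(b_i/K_i) = 2.15/66.2 + 12.6/7.83e-05 + 7.68/1.06 + 9.76/816 = 1.609e+05 d.
q = Δh / Σ(b_i/K_i) = 9.01 / 1.609e+05 = 5.599e-05 m/day.
In each layer the seepage velocity is v_i = q/n_i, so the layer transit time is t_i = b_i·n_i / q:
  layer 1 (coarse sand): t_1 = 2.15 × 0.31 / 5.599e-05 = 11904 d
  layer 2 (clay): t_2 = 12.6 × 0.04 / 5.599e-05 = 9002 d
  layer 3 (silty sand): t_3 = 7.68 × 0.19 / 5.599e-05 = 26063 d
  layer 4 (clean gravel): t_4 = 9.76 × 0.26 / 5.599e-05 = 45324 d
Total t = Σ t_i = 92293 days = 252.7 years.

253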